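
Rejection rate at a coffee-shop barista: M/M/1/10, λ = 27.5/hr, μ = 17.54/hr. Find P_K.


ρ = λ/μ = 27.5/17.54 = 1.5678
P_K = (1−ρ)ρ^K/(1−ρ^(K+1)) = (-0.5678·89.749295)/(1 − 140.712977)
= -50.963682/-139.712977 = 0.364774

Final: 0.364774


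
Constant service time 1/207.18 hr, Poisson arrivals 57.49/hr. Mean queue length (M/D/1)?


ρ = 57.49/207.18 = 0.2775
M/D/1: Lq = ρ²/(2(1−ρ)) = 0.07700/(2·0.7225) = 0.05329

Final: 0.05329


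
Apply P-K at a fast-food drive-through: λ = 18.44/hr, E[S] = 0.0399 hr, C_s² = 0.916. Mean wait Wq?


ρ = λ·E[S] = 18.44·0.0399 = 0.7358
E[S²] = E[S]²(1+C_s²) = 0.0399²·(1+0.916) = 0.003050
Wq = λ·E[S²]/(2(1−ρ)) = 18.44·0.003050/(2·0.2642) = 0.10643 hr

Final: 0.10643 hr


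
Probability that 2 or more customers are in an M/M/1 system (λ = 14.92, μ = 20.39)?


ρ = 14.92/20.39 = 0.7317
P(N ≥ n) = ρ^n = 0.7317^2 = 0.535431

Final: 0.535431


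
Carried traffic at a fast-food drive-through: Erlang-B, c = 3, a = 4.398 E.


B(3,4.398) = 0.484764 (Erlang-B)
Carried load = a(1 − B) = 4.398·(1 − 0.484764) = 4.398·0.515236 = 2.2660 E

Final: 2.2660 Erlangs


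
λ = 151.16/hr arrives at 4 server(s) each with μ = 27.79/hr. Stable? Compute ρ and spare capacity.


Total capacity cμ = 4·27.79 = 111.16/hr
ρ = λ/(cμ) = 151.16/111.16 = 1.3598
Stable ⇔ ρ < 1: NO
Spare capacity = cμ − λ = 111.16 − 151.16 = -40.00/hr

Final: ρ = 1.3598; unstable; margin = -40.00/hr


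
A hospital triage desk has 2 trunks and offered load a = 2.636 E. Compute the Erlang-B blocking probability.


B(c,a) = (a^c/c!) / Σ_{k=0}^{c} a^k/k!
a^2/2! = 3.474248
Σ terms (k=0..2): 1.00000 + 2.63600 + 3.47425 = 7.110248
B = 3.474248/7.110248 = 0.488625

Final: 0.488625


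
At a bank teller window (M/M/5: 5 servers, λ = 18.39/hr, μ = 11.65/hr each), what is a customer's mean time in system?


a = 1.5785; ρ = 0.3157; P₀ = 0.205843
Lq = P₀·a^c·ρ/(c!(1−ρ)²) = 0.01134
Wq = Lq/λ = 0.01134/18.39 = 0.0006164 hr
W = Wq + 1/μ = 0.0006164 + 0.08584 = 0.08645 hr

Final: 0.08645 hr


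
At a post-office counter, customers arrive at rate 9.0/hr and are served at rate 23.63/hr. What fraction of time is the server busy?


ρ = λ/μ = 9.0/23.63 = 0.3809

Final: 0.3809


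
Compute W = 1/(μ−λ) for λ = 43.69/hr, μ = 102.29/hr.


W = 1/(μ−λ) = 1/(102.29 − 43.69) = 1/58.60 = 0.01706 hr

Final: 0.01706 hr


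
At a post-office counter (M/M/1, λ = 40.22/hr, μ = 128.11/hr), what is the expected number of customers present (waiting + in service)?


ρ = λ/μ = 40.22/128.11 = 0.3139
L = ρ/(1−ρ) = 0.3139/(1 − 0.3139) = 0.3139/0.6861 = 0.4576

Final: 0.4576


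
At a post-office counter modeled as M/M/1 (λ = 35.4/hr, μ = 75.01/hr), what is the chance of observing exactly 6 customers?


ρ = 35.4/75.01 = 0.4719
P_n = (1−ρ)·ρ^n = (1 − 0.4719)·0.4719^6 = 0.5281·0.011049 = 0.005834

Final: 0.005834


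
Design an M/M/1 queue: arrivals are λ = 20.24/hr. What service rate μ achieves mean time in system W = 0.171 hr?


W = 1/(μ−λ) ⇒ μ − λ = 1/W = 1/0.171 = 5.8480
μ = λ + 1/W = 20.24 + 5.8480 = 26.0880 per hr

Final: 26.0880 /hr


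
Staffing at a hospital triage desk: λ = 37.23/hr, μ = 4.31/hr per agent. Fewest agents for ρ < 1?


Stability requires cμ > λ ⇔ c > λ/μ.
λ/μ = 37.23/4.31 = 8.6381
Minimum integer c = ⌊8.6381⌋ + 1 = 9
Check: 9·4.31 = 38.79 > 37.23, while 8·4.31 = 34.48 ≤ 37.23

Final: 9 servers


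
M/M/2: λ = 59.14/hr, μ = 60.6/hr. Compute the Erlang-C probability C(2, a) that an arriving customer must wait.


a = λ/μ = 0.9759; ρ = a/2 = 0.4880
P₀ = 0.344128 (from M/M/c formula)
C(c,a) = [a^c/(c!(1−ρ))]·P₀ = [0.95240/(2·0.5120)]·0.344128
= 0.92999·0.344128 = 0.320035

Final: 0.320035


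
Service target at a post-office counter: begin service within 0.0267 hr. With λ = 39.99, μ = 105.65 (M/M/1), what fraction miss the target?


ρ = 39.99/105.65 = 0.3785
P(Wq > t) = ρ·e^{−(μ−λ)t} = 0.3785·e^{−1.7531}
= 0.3785·0.173232 = 0.065571

Final: 0.065571


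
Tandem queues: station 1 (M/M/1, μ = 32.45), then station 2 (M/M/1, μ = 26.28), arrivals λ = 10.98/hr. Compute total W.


Each node sees arrival rate λ = 10.98/hr (tandem ⇒ throughput preserved).
W₁ = 1/(μ₁−λ) = 1/(32.45−10.98) = 0.04658 hr
W₂ = 1/(μ₂−λ) = 1/(26.28−10.98) = 0.06536 hr
W_total = W₁ + W₂ = 0.04658 + 0.06536 = 0.11194 hr

Final: 0.11194 hr


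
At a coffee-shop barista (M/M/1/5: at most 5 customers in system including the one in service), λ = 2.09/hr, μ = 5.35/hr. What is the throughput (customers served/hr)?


ρ = 0.3907; P_K = (1−ρ)ρ^5/(1−ρ^6) = 0.005564
λ_eff = λ(1 − P_K) = 2.09·(1 − 0.005564) = 2.09·0.994436 = 2.0784 /hr

Final: 2.0784 /hr


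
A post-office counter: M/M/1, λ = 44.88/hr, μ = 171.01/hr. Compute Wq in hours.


ρ = 44.88/171.01 = 0.2624
Wq = ρ/(μ−λ) = 0.2624/(171.01 − 44.88) = 0.2624/126.13 = 0.002081 hr

Final: 0.002081 hr


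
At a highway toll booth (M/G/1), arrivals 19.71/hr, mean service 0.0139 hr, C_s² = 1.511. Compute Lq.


ρ = λ·E[S] = 19.71·0.0139 = 0.2740
Lq = ρ²(1+C_s²)/(2(1−ρ)) = 0.07506·(1+1.511)/(2·0.7260)
= 0.07506·2.5110/1.4521 = 0.12980

Final: 0.12980


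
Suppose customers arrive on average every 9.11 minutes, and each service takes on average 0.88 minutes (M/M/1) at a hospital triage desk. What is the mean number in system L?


λ = 60/9.11 = 6.5862 /hr
μ = 60/0.88 = 68.1818 /hr
ρ = λ/μ = 6.5862/68.1818 = 0.09660
L = ρ/(1−ρ) = 0.09660/0.9034 = 0.1069

Final: 0.1069


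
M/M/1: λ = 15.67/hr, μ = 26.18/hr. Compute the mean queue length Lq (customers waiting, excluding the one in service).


ρ = 15.67/26.18 = 0.5985
Lq = ρ²/(1−ρ) = 0.3583/0.4015 = 0.8924

Final: 0.8924


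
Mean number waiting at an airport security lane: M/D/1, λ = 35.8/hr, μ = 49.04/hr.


ρ = 35.8/49.04 = 0.7300
M/D/1: Lq = ρ²/(2(1−ρ)) = 0.5329/(2·0.2700) = 0.98696

Final: 0.98696


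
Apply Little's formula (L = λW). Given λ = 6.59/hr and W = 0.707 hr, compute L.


L = λW = 6.59·0.707 = 4.6591

Final: 4.6591


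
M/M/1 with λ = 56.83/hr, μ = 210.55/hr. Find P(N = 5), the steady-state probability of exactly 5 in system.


ρ = 56.83/210.55 = 0.2699
P_n = (1−ρ)·ρ^n = (1 − 0.2699)·0.2699^5 = 0.7301·0.001433 = 0.001046

Final: 0.001046


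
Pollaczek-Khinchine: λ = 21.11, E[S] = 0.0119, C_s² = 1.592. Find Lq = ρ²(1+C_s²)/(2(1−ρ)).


ρ = λ·E[S] = 21.11·0.0119 = 0.2512
Lq = ρ²(1+C_s²)/(2(1−ρ)) = 0.06311·(1+1.592)/(2·0.7488)
= 0.06311·2.5920/1.4976 = 0.10922

Final: 0.10922


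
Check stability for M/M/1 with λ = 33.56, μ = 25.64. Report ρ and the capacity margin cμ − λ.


Total capacity cμ = 1·25.64 = 25.64/hr
ρ = λ/(cμ) = 33.56/25.64 = 1.3089
Stable ⇔ ρ < 1: NO
Spare capacity = cμ − λ = 25.64 − 33.56 = -7.92/hr

Final: ρ = 1.3089; unstable; margin = -7.92/hr


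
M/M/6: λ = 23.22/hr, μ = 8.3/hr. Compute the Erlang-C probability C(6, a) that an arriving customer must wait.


a = λ/μ = 2.7976; ρ = a/6 = 0.4663
P₀ = 0.060285 (from M/M/c formula)
C(c,a) = [a^c/(c!(1−ρ))]·P₀ = [479.40741/(720·0.5337)]·0.060285
= 1.24752·0.060285 = 0.075207

Final: 0.075207


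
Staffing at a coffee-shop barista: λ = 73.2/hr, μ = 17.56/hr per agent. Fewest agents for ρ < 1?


Stability requires cμ > λ ⇔ c > λ/μ.
λ/μ = 73.2/17.56 = 4.1686
Minimum integer c = ⌊4.1686⌋ + 1 = 5
Check: 5·17.56 = 87.80 > 73.2, while 4·17.56 = 70.24 ≤ 73.2

Final: 5 servers


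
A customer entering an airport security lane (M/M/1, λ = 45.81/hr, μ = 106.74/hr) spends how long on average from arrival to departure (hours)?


W = 1/(μ−λ) = 1/(106.74 − 45.81) = 1/60.93 = 0.01641 hr

Final: 0.01641 hr


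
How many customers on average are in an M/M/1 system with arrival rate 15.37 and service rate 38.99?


ρ = λ/μ = 15.37/38.99 = 0.3942
L = ρ/(1−ρ) = 0.3942/(1 − 0.3942) = 0.3942/0.6058 = 0.6507

Final: 0.6507


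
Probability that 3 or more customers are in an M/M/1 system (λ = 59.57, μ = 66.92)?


ρ = 59.57/66.92 = 0.8902
P(N ≥ n) = ρ^n = 0.8902^3 = 0.705367

Final: 0.705367


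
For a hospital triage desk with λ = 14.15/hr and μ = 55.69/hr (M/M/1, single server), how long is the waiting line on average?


ρ = 14.15/55.69 = 0.2541
Lq = ρ²/(1−ρ) = 0.06456/0.7459 = 0.08655

Final: 0.08655


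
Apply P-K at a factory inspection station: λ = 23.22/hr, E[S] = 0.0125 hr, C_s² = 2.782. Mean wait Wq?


ρ = λ·E[S] = 23.22·0.0125 = 0.2903
E[S²] = E[S]²(1+C_s²) = 0.0125²·(1+2.782) = 0.0005909
Wq = λ·E[S²]/(2(1−ρ)) = 23.22·0.0005909/(2·0.7097) = 0.009666 hr

Final: 0.009666 hr


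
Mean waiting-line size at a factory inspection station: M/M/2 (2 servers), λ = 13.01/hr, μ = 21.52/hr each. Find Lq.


a = λ/μ = 0.6046; ρ = a/2 = 0.3023
P₀ = 0.535772
Lq = P₀·a^c·ρ / (c!·(1−ρ)²) = 0.535772·0.36549·0.3023/(2·0.48682)
= 0.06079

Final: 0.06079


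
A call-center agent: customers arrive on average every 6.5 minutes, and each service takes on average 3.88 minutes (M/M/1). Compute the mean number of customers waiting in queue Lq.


λ = 60/6.5 = 9.2308 /hr
μ = 60/3.88 = 15.4639 /hr
ρ = λ/μ = 9.2308/15.4639 = 0.5969
Lq = ρ²/(1−ρ) = 0.3563/0.4031 = 0.8840

Final: 0.8840


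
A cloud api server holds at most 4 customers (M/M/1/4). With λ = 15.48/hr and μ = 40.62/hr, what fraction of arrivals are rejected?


ρ = λ/μ = 15.48/40.62 = 0.3811
P_K = (1−ρ)ρ^K/(1−ρ^(K+1)) = (0.6189·0.021092)/(1 − 0.008038)
= 0.013054/0.991962 = 0.013160

Final: 0.013160


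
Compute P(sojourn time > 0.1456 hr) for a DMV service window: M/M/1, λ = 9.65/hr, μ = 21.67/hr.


W ~ Exponential(μ−λ) for M/M/1.
μ − λ = 21.67 − 9.65 = 12.0200
P(W > t) = e^{−(μ−λ)t} = e^{−1.7501} = 0.173754

Final: 0.173754


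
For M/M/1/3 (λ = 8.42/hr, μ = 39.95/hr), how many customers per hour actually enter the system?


ρ = 0.2108; P_K = (1−ρ)ρ^3/(1−ρ^4) = 0.007404
λ_eff = λ(1 − P_K) = 8.42·(1 − 0.007404) = 8.42·0.992596 = 8.3577 /hr

Final: 8.3577 /hr


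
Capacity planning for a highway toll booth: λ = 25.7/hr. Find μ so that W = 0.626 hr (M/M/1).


W = 1/(μ−λ) ⇒ μ − λ = 1/W = 1/0.626 = 1.5974
μ = λ + 1/W = 25.7 + 1.5974 = 27.2974 per hr

Final: 27.2974 /hr


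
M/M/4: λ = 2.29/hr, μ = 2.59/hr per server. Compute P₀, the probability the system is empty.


a = λ/μ = 2.29/2.59 = 0.8842; ρ = a/c = 0.2210
Σ_{k=0}^{3} a^k/k! (terms k=0..3) = 1.00000 + 0.88417 + 0.39088 + 0.11520 = 2.39025
Tail: a^4/(4!(1−ρ)) = 0.61114/(24·0.7790) = 0.03269
P₀ = 1/(2.39025 + 0.03269) = 1/2.42294 = 0.412722

Final: 0.412722


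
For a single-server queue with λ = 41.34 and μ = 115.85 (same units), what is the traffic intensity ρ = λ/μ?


ρ = λ/μ = 41.34/115.85 = 0.3568

Final: 0.3568


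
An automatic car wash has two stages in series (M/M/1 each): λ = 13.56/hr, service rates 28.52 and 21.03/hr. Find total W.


Each node sees arrival rate λ = 13.56/hr (tandem ⇒ throughput preserved).
W₁ = 1/(μ₁−λ) = 1/(28.52−13.56) = 0.06684 hr
W₂ = 1/(μ₂−λ) = 1/(21.03−13.56) = 0.13387 hr
W_total = W₁ + W₂ = 0.06684 + 0.13387 = 0.20071 hr

Final: 0.20071 hr


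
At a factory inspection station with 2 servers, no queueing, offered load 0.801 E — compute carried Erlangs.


B(2,0.801) = 0.151193 (Erlang-B)
Carried load = a(1 − B) = 0.801·(1 − 0.151193) = 0.801·0.848807 = 0.6799 E

Final: 0.6799 Erlangs


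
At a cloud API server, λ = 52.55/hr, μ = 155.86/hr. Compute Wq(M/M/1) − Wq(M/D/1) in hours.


ρ = 52.55/155.86 = 0.3372
Wq(M/M/1) = ρ/(μ−λ) = 0.3372/103.31 = 0.003264 hr
Wq(M/D/1) = ρ/(2(μ−λ)) = 0.001632 hr
Savings = 0.003264 − 0.001632 = 0.001632 hr

Final: 0.001632 hr


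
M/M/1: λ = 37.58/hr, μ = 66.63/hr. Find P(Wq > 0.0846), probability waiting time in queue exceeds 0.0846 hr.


ρ = 37.58/66.63 = 0.5640
P(Wq > t) = ρ·e^{−(μ−λ)t} = 0.5640·e^{−2.4576}
= 0.5640·0.085638 = 0.048301

Final: 0.048301


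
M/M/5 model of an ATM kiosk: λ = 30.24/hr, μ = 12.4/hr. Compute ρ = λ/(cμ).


ρ = λ/(cμ) = 30.24/(5·12.4) = 30.24/62.00 = 0.4877

Final: 0.4877


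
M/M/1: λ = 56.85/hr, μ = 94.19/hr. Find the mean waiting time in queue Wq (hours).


ρ = 56.85/94.19 = 0.6036
Wq = ρ/(μ−λ) = 0.6036/(94.19 − 56.85) = 0.6036/37.34 = 0.01616 hr

Final: 0.01616 hr


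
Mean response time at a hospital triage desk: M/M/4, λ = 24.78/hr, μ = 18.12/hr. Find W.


a = 1.3675; ρ = 0.3419; P₀ = 0.253142
Lq = P₀·a^c·ρ/(c!(1−ρ)²) = 0.02912
Wq = Lq/λ = 0.02912/24.78 = 0.001175 hr
W = Wq + 1/μ = 0.001175 + 0.05519 = 0.05636 hr

Final: 0.05636 hr


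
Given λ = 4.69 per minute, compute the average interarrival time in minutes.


Mean interarrival time = 1/λ = 1/4.69 minute = 0.21322 minute
In minutes: 0.21322 × 1 = 0.2132 min

Final: 0.2132 min


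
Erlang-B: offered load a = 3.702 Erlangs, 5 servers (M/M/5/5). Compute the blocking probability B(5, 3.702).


B(c,a) = (a^c/c!) / Σ_{k=0}^{c} a^k/k!
a^5/5! = 5.794298
Σ terms (k=0..5): 1.00000 + 3.70200 + 6.85240 + 8.45586 + 7.82590 + 5.79430 = 33.630466
B = 5.794298/33.630466 = 0.172293

Final: 0.172293


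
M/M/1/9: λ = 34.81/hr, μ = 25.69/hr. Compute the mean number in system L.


ρ = 34.81/25.69 = 1.3550
L = ρ[1 − (K+1)ρ^K + Kρ^(K+1)] / [(1−ρ)(1−ρ^(K+1))]
Numerator: 1.3550·(1 − 10·15.397821 + 9·20.864078) = 47.152018
Denominator: (-0.3550)·(-19.864078) = 7.051786
L = 47.152018/7.051786 = 6.6865

Final: 6.6865


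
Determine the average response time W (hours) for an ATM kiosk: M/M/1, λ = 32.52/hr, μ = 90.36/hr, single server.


W = 1/(μ−λ) = 1/(90.36 − 32.52) = 1/57.84 = 0.01729 hr

Final: 0.01729 hr


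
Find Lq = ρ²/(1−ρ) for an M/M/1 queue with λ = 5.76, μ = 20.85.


ρ = 5.76/20.85 = 0.2763
Lq = ρ²/(1−ρ) = 0.07632/0.7237 = 0.1055

Final: 0.1055


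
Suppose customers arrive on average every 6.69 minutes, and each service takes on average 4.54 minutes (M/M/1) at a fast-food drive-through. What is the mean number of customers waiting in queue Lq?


λ = 60/6.69 = 8.9686 /hr
μ = 60/4.54 = 13.2159 /hr
ρ = λ/μ = 8.9686/13.2159 = 0.6786
Lq = ρ²/(1−ρ) = 0.4605/0.3214 = 1.4330

Final: 1.4330


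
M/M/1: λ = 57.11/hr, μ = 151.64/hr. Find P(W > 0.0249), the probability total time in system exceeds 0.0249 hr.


W ~ Exponential(μ−λ) for M/M/1.
μ − λ = 151.64 − 57.11 = 94.5300
P(W > t) = e^{−(μ−λ)t} = e^{−2.3538} = 0.095008

Final: 0.095008


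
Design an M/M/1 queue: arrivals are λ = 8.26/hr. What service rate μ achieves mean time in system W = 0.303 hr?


W = 1/(μ−λ) ⇒ μ − λ = 1/W = 1/0.303 = 3.3003
μ = λ + 1/W = 8.26 + 3.3003 = 11.5603 per hr

Final: 11.5603 /hr


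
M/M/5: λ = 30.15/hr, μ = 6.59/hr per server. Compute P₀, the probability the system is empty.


a = λ/μ = 30.15/6.59 = 4.5751; ρ = a/c = 0.9150
Σ_{k=0}^{4} a^k/k! (terms k=0..4) = 1.00000 + 4.57511 + 10.46583 + 15.96079 + 18.25561 = 50.25735
Tail: a^5/(5!(1−ρ)) = 2004.51592/(120·0.08498) = 196.57381
P₀ = 1/(50.25735 + 196.57381) = 1/246.83116 = 0.004051

Final: 0.004051


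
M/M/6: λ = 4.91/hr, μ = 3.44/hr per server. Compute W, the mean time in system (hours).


a = 1.4273; ρ = 0.2379; P₀ = 0.239906
Lq = P₀·a^c·ρ/(c!(1−ρ)²) = 0.001154
Wq = Lq/λ = 0.001154/4.91 = 0.0002350 hr
W = Wq + 1/μ = 0.0002350 + 0.29070 = 0.29093 hr

Final: 0.29093 hr


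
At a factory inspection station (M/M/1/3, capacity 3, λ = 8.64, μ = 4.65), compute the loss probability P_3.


ρ = λ/μ = 8.64/4.65 = 1.8581
P_K = (1−ρ)ρ^K/(1−ρ^(K+1)) = (-0.8581·6.414789)/(1 − 11.919092)
= -5.504303/-10.919092 = 0.504099

Final: 0.504099


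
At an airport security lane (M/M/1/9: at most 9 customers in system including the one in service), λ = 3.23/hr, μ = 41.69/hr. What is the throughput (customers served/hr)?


ρ = 0.07748; P_K = (1−ρ)ρ^9/(1−ρ^10) = 9.279e-11
λ_eff = λ(1 − P_K) = 3.23·(1 − 9.279e-11) = 3.23·1.000000 = 3.2300 /hr

Final: 3.2300 /hr


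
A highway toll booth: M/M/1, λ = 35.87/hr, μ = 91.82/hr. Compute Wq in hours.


ρ = 35.87/91.82 = 0.3907
Wq = ρ/(μ−λ) = 0.3907/(91.82 − 35.87) = 0.3907/55.95 = 0.006982 hr

Final: 0.006982 hr


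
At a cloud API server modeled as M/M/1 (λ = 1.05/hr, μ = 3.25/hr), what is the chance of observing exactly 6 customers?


ρ = 1.05/3.25 = 0.3231
P_n = (1−ρ)·ρ^n = (1 − 0.3231)·0.3231^6 = 0.6769·0.001137 = 0.0007698

Final: 0.0007698


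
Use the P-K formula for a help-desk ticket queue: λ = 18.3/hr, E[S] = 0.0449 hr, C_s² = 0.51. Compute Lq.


ρ = λ·E[S] = 18.3·0.0449 = 0.8217
Lq = ρ²(1+C_s²)/(2(1−ρ)) = 0.6751·(1+0.51)/(2·0.1783)
= 0.6751·1.5100/0.3567 = 2.85836

Final: 2.85836


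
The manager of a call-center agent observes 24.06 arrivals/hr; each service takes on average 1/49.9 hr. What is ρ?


ρ = λ/μ = 24.06/49.9 = 0.4822

Final: 0.4822


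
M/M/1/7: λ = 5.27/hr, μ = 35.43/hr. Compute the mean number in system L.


ρ = 5.27/35.43 = 0.1487
L = ρ[1 − (K+1)ρ^K + Kρ^(K+1)] / [(1−ρ)(1−ρ^(K+1))]
Numerator: 0.1487·(1 − 8·0.000001611 + 7·0.0000002396) = 0.148742
Denominator: (0.8513)·(1.000000) = 0.851256
L = 0.148742/0.851256 = 0.1747

Final: 0.1747


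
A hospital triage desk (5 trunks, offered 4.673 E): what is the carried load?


B(5,4.673) = 0.257776 (Erlang-B)
Carried load = a(1 − B) = 4.673·(1 − 0.257776) = 4.673·0.742224 = 3.4684 E

Final: 3.4684 Erlangs


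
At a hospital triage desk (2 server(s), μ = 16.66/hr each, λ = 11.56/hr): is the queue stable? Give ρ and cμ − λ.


Total capacity cμ = 2·16.66 = 33.32/hr
ρ = λ/(cμ) = 11.56/33.32 = 0.3469
Stable ⇔ ρ < 1: YES
Spare capacity = cμ − λ = 33.32 − 11.56 = 21.76/hr

Final: ρ = 0.3469; stable; margin = 21.76/hr


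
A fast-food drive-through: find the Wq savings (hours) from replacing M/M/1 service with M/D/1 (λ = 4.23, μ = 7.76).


ρ = 4.23/7.76 = 0.5451
Wq(M/M/1) = ρ/(μ−λ) = 0.5451/3.53 = 0.15442 hr
Wq(M/D/1) = ρ/(2(μ−λ)) = 0.07721 hr
Savings = 0.15442 − 0.07721 = 0.07721 hr

Final: 0.07721 hr


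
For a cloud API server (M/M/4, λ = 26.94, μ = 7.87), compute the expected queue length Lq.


a = λ/μ = 3.4231; ρ = a/4 = 0.8558
P₀ = 0.017656
Lq = P₀·a^c·ρ / (c!·(1−ρ)²) = 0.017656·137.30661·0.8558/(24·0.02080)
= 4.15624

Final: 4.15624


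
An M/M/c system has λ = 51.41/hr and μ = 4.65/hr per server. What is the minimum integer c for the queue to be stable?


Stability requires cμ > λ ⇔ c > λ/μ.
λ/μ = 51.41/4.65 = 11.0559
Minimum integer c = ⌊11.0559⌋ + 1 = 12
Check: 12·4.65 = 55.80 > 51.41, while 11·4.65 = 51.15 ≤ 51.41

Final: 12 servers


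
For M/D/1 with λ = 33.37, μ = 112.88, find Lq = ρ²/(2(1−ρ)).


ρ = 33.37/112.88 = 0.2956
M/D/1: Lq = ρ²/(2(1−ρ)) = 0.08739/(2·0.7044) = 0.06204

Final: 0.06204


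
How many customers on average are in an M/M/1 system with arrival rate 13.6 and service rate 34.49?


ρ = λ/μ = 13.6/34.49 = 0.3943
L = ρ/(1−ρ) = 0.3943/(1 − 0.3943) = 0.3943/0.6057 = 0.6510

Final: 0.6510


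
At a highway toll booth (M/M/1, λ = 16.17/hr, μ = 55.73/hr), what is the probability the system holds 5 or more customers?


ρ = 16.17/55.73 = 0.2901
P(N ≥ n) = ρ^n = 0.2901^5 = 0.002056

Final: 0.002056


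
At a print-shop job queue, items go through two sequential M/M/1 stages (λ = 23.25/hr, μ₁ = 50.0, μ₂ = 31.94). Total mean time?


Each node sees arrival rate λ = 23.25/hr (tandem ⇒ throughput preserved).
W₁ = 1/(μ₁−λ) = 1/(50.0−23.25) = 0.03738 hr
W₂ = 1/(μ₂−λ) = 1/(31.94−23.25) = 0.11507 hr
W_total = W₁ + W₂ = 0.03738 + 0.11507 = 0.15246 hr

Final: 0.15246 hr


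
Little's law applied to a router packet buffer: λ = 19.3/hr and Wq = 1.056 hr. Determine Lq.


Lq = λWq = 19.3·1.056 = 20.3808

Final: 20.3808


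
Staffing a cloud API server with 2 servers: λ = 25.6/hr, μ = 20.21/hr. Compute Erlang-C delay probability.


a = λ/μ = 1.2667; ρ = a/2 = 0.6333
P₀ = 0.224477 (from M/M/c formula)
C(c,a) = [a^c/(c!(1−ρ))]·P₀ = [1.60453/(2·0.3667)]·0.224477
= 2.18809·0.224477 = 0.491177

Final: 0.491177


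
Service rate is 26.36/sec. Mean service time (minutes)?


Mean service time = 1/μ = 1/26.36 second = 0.03794 second
In minutes: 0.03794 × 0.0166667 = 0.0006323 min

Final: 0.0006323 min


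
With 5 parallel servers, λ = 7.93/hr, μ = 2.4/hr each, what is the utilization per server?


ρ = λ/(cμ) = 7.93/(5·2.4) = 7.93/12.00 = 0.6608

Final: 0.6608


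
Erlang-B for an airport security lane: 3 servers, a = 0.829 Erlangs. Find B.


B(c,a) = (a^c/c!) / Σ_{k=0}^{c} a^k/k!
a^3/3! = 0.094954
Σ terms (k=0..3): 1.00000 + 0.82900 + 0.34362 + 0.09495 = 2.267574
B = 0.094954/2.267574 = 0.041875

Final: 0.041875


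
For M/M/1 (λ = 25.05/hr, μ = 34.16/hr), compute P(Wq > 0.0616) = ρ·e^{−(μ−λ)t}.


ρ = 25.05/34.16 = 0.7333
P(Wq > t) = ρ·e^{−(μ−λ)t} = 0.7333·e^{−0.5612}
= 0.7333·0.570538 = 0.418383

Final: 0.418383


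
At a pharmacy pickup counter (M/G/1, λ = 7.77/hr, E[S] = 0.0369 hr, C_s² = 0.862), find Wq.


ρ = λ·E[S] = 7.77·0.0369 = 0.2867
E[S²] = E[S]²(1+C_s²) = 0.0369²·(1+0.862) = 0.002535
Wq = λ·E[S²]/(2(1−ρ)) = 7.77·0.002535/(2·0.7133) = 0.01381 hr

Final: 0.01381 hr


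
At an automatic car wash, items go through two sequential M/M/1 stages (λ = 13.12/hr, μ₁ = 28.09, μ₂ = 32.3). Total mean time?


Each node sees arrival rate λ = 13.12/hr (tandem ⇒ throughput preserved).
W₁ = 1/(μ₁−λ) = 1/(28.09−13.12) = 0.06680 hr
W₂ = 1/(μ₂−λ) = 1/(32.3−13.12) = 0.05214 hr
W_total = W₁ + W₂ = 0.06680 + 0.05214 = 0.11894 hr

Final: 0.11894 hr


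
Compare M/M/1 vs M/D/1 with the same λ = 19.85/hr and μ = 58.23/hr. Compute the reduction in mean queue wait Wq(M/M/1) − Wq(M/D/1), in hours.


ρ = 19.85/58.23 = 0.3409
Wq(M/M/1) = ρ/(μ−λ) = 0.3409/38.38 = 0.008882 hr
Wq(M/D/1) = ρ/(2(μ−λ)) = 0.004441 hr
Savings = 0.008882 − 0.004441 = 0.004441 hr

Final: 0.004441 hr


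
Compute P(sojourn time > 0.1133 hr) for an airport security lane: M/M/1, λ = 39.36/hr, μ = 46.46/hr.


W ~ Exponential(μ−λ) for M/M/1.
μ − λ = 46.46 − 39.36 = 7.1000
P(W > t) = e^{−(μ−λ)t} = e^{−0.8044} = 0.447343

Final: 0.447343


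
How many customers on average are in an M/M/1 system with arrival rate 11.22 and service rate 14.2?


ρ = λ/μ = 11.22/14.2 = 0.7901
L = ρ/(1−ρ) = 0.7901/(1 − 0.7901) = 0.7901/0.2099 = 3.7651

Final: 3.7651


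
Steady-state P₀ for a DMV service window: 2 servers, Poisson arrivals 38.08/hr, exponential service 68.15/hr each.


a = λ/μ = 38.08/68.15 = 0.5588; ρ = a/c = 0.2794
Σ_{k=0}^{1} a^k/k! (terms k=0..1) = 1.00000 + 0.55877 = 1.55877
Tail: a^2/(2!(1−ρ)) = 0.31222/(2·0.7206) = 0.21663
P₀ = 1/(1.55877 + 0.21663) = 1/1.77540 = 0.563253

Final: 0.563253


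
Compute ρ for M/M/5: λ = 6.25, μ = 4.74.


ρ = λ/(cμ) = 6.25/(5·4.74) = 6.25/23.70 = 0.2637

Final: 0.2637


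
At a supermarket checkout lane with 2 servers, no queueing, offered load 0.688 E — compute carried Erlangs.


B(2,0.688) = 0.122967 (Erlang-B)
Carried load = a(1 − B) = 0.688·(1 − 0.122967) = 0.688·0.877033 = 0.6034 E

Final: 0.6034 Erlangs


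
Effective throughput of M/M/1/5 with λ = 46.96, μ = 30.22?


ρ = 1.5539; P_K = (1−ρ)ρ^5/(1−ρ^6) = 0.383727
λ_eff = λ(1 − P_K) = 46.96·(1 − 0.383727) = 46.96·0.616273 = 28.9402 /hr

Final: 28.9402 /hr


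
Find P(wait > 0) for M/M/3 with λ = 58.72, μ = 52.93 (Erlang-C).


a = λ/μ = 1.1094; ρ = a/3 = 0.3698
P₀ = 0.324059 (from M/M/c formula)
C(c,a) = [a^c/(c!(1−ρ))]·P₀ = [1.36538/(6·0.6302)]·0.324059
= 0.36109·0.324059 = 0.117016

Final: 0.117016


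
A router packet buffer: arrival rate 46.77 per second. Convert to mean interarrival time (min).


Mean interarrival time = 1/λ = 1/46.77 second = 0.02138 second
In minutes: 0.02138 × 0.0166667 = 0.0003564 min

Final: 0.0003564 min


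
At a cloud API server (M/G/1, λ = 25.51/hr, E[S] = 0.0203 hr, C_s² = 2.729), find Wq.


ρ = λ·E[S] = 25.51·0.0203 = 0.5179
E[S²] = E[S]²(1+C_s²) = 0.0203²·(1+2.729) = 0.001537
Wq = λ·E[S²]/(2(1−ρ)) = 25.51·0.001537/(2·0.4821) = 0.04065 hr

Final: 0.04065 hr


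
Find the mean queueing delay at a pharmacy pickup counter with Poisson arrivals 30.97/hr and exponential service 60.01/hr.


ρ = 30.97/60.01 = 0.5161
Wq = ρ/(μ−λ) = 0.5161/(60.01 − 30.97) = 0.5161/29.04 = 0.01777 hr

Final: 0.01777 hr


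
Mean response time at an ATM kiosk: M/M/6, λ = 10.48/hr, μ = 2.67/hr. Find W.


a = 3.9251; ρ = 0.6542; P₀ = 0.018166
Lq = P₀·a^c·ρ/(c!(1−ρ)²) = 0.50471
Wq = Lq/λ = 0.50471/10.48 = 0.04816 hr
W = Wq + 1/μ = 0.04816 + 0.37453 = 0.42269 hr

Final: 0.42269 hr


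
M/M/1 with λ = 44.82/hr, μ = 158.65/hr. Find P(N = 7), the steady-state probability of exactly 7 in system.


ρ = 44.82/158.65 = 0.2825
P_n = (1−ρ)·ρ^n = (1 − 0.2825)·0.2825^7 = 0.7175·0.0001436 = 0.0001030

Final: 0.0001030


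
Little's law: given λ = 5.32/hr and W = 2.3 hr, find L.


L = λW = 5.32·2.3 = 12.2360

Final: 12.2360


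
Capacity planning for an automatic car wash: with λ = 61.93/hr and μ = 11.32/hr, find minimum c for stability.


Stability requires cμ > λ ⇔ c > λ/μ.
λ/μ = 61.93/11.32 = 5.4708
Minimum integer c = ⌊5.4708⌋ + 1 = 6
Check: 6·11.32 = 67.92 > 61.93, while 5·11.32 = 56.60 ≤ 61.93

Final: 6 servers


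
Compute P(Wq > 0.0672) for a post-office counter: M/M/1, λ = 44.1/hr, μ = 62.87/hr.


ρ = 44.1/62.87 = 0.7014
P(Wq > t) = ρ·e^{−(μ−λ)t} = 0.7014·e^{−1.2613}
= 0.7014·0.283273 = 0.198701

Final: 0.198701


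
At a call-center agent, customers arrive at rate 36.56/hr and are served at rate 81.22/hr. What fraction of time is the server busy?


ρ = λ/μ = 36.56/81.22 = 0.4501

Final: 0.4501


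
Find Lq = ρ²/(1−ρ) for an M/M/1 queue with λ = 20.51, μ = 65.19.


ρ = 20.51/65.19 = 0.3146
Lq = ρ²/(1−ρ) = 0.09898/0.6854 = 0.1444

Final: 0.1444


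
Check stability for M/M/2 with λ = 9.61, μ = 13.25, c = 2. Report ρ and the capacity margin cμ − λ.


Total capacity cμ = 2·13.25 = 26.50/hr
ρ = λ/(cμ) = 9.61/26.50 = 0.3626
Stable ⇔ ρ < 1: YES
Spare capacity = cμ − λ = 26.50 − 9.61 = 16.89/hr

Final: ρ = 0.3626; stable; margin = 16.89/hr


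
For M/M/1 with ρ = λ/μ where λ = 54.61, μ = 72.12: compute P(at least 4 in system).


ρ = 54.61/72.12 = 0.7572
P(N ≥ n) = ρ^n = 0.7572^4 = 0.328750

Final: 0.328750


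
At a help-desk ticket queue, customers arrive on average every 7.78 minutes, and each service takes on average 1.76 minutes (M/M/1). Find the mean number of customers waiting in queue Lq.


λ = 60/7.78 = 7.7121 /hr
μ = 60/1.76 = 34.0909 /hr
ρ = λ/μ = 7.7121/34.0909 = 0.2262
Lq = ρ²/(1−ρ) = 0.05118/0.7738 = 0.06614

Final: 0.06614


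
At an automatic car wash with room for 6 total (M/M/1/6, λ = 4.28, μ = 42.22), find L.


ρ = 4.28/42.22 = 0.1014
L = ρ[1 − (K+1)ρ^K + Kρ^(K+1)] / [(1−ρ)(1−ρ^(K+1))]
Numerator: 0.1014·(1 − 7·0.000001085 + 6·0.0000001100) = 0.101373
Denominator: (0.8986)·(1.000000) = 0.898626
L = 0.101373/0.898626 = 0.1128

Final: 0.1128


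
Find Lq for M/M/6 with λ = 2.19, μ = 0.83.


a = λ/μ = 2.6386; ρ = a/6 = 0.4398
P₀ = 0.070907
Lq = P₀·a^c·ρ / (c!·(1−ρ)²) = 0.070907·337.43967·0.4398/(720·0.31387)
= 0.04656

Final: 0.04656


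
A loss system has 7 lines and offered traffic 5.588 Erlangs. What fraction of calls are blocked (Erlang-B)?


B(c,a) = (a^c/c!) / Σ_{k=0}^{c} a^k/k!
a^7/7! = 33.757031
Σ terms (k=0..7): 1.00000 + 5.58800 + 15.61287 + 29.08158 + 40.62696 + 45.40469 + 42.28690 + 33.75703 = 213.358038
B = 33.757031/213.358038 = 0.158218

Final: 0.158218


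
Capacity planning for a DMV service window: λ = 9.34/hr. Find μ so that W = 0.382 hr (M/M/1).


W = 1/(μ−λ) ⇒ μ − λ = 1/W = 1/0.382 = 2.6178
μ = λ + 1/W = 9.34 + 2.6178 = 11.9578 per hr

Final: 11.9578 /hr


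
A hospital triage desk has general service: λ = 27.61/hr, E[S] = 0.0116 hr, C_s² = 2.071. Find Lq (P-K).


ρ = λ·E[S] = 27.61·0.0116 = 0.3203
Lq = ρ²(1+C_s²)/(2(1−ρ)) = 0.1026·(1+2.071)/(2·0.6797)
= 0.1026·3.0710/1.3594 = 0.23172

Final: 0.23172


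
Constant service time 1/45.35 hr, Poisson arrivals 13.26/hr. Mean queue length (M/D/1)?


ρ = 13.26/45.35 = 0.2924
M/D/1: Lq = ρ²/(2(1−ρ)) = 0.08549/(2·0.7076) = 0.06041

Final: 0.06041


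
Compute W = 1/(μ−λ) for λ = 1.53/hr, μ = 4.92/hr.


W = 1/(μ−λ) = 1/(4.92 − 1.53) = 1/3.39 = 0.2950 hr

Final: 0.2950 hr


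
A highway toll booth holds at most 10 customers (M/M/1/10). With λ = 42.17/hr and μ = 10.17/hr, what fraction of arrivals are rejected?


ρ = λ/μ = 42.17/10.17 = 4.1465
P_K = (1−ρ)ρ^K/(1−ρ^(K+1)) = (-3.1465·1502541.517035)/(1 − 6230302.435927)
= -4727760.918892/-6230301.435927 = 0.758833

Final: 0.758833


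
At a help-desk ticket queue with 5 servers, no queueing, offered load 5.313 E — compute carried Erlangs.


B(5,5.313) = 0.309730 (Erlang-B)
Carried load = a(1 − B) = 5.313·(1 − 0.309730) = 5.313·0.690270 = 3.6674 E

Final: 3.6674 Erlangs


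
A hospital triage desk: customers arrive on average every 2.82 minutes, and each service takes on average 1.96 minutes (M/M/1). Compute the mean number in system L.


λ = 60/2.82 = 21.2766 /hr
μ = 60/1.96 = 30.6122 /hr
ρ = λ/μ = 21.2766/30.6122 = 0.6950
L = ρ/(1−ρ) = 0.6950/0.3050 = 2.2791

Final: 2.2791


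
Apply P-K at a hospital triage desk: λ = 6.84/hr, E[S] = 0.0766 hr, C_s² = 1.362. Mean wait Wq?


ρ = λ·E[S] = 6.84·0.0766 = 0.5239
E[S²] = E[S]²(1+C_s²) = 0.0766²·(1+1.362) = 0.013859
Wq = λ·E[S²]/(2(1−ρ)) = 6.84·0.013859/(2·0.4761) = 0.09956 hr

Final: 0.09956 hr


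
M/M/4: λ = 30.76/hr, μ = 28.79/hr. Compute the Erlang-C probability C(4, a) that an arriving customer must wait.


a = λ/μ = 1.0684; ρ = a/4 = 0.2671
P₀ = 0.342871 (from M/M/c formula)
C(c,a) = [a^c/(c!(1−ρ))]·P₀ = [1.30310/(24·0.7329)]·0.342871
= 0.07408·0.342871 = 0.025401

Final: 0.025401


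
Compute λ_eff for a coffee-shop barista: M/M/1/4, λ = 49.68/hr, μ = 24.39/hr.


ρ = 2.0369; P_K = (1−ρ)ρ^4/(1−ρ^5) = 0.524003
λ_eff = λ(1 − P_K) = 49.68·(1 − 0.524003) = 49.68·0.475997 = 23.6476 /hr

Final: 23.6476 /hr


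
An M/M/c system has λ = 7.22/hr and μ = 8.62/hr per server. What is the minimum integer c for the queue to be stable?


Stability requires cμ > λ ⇔ c > λ/μ.
λ/μ = 7.22/8.62 = 0.8376
Minimum integer c = ⌊0.8376⌋ + 1 = 1
Check: 1·8.62 = 8.62 > 7.22, while 0·8.62 = 0.00 ≤ 7.22

Final: 1 servers


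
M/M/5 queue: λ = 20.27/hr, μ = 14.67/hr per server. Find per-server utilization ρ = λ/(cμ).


ρ = λ/(cμ) = 20.27/(5·14.67) = 20.27/73.35 = 0.2763

Final: 0.2763


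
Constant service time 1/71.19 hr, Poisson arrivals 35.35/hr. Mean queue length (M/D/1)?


ρ = 35.35/71.19 = 0.4966
M/D/1: Lq = ρ²/(2(1−ρ)) = 0.2466/(2·0.5034) = 0.24488

Final: 0.24488


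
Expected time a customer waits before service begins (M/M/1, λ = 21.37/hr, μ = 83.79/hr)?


ρ = 21.37/83.79 = 0.2550
Wq = ρ/(μ−λ) = 0.2550/(83.79 − 21.37) = 0.2550/62.42 = 0.004086 hr

Final: 0.004086 hr


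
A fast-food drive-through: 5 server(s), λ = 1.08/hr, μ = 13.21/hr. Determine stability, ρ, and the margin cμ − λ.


Total capacity cμ = 5·13.21 = 66.05/hr
ρ = λ/(cμ) = 1.08/66.05 = 0.01635
Stable ⇔ ρ < 1: YES
Spare capacity = cμ − λ = 66.05 − 1.08 = 64.97/hr

Final: ρ = 0.01635; stable; margin = 64.97/hr


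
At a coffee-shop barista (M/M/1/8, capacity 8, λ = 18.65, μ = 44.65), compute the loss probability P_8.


ρ = λ/μ = 18.65/44.65 = 0.4177
P_K = (1−ρ)ρ^K/(1−ρ^(K+1)) = (0.5823·0.0009265)/(1 − 0.0003870)
= 0.0005395/0.999613 = 0.0005397

Final: 0.0005397


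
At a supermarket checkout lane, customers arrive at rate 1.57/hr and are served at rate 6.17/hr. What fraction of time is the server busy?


ρ = λ/μ = 1.57/6.17 = 0.2545

Final: 0.2545


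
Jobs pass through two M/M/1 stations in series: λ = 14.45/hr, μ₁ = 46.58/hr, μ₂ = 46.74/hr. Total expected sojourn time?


Each node sees arrival rate λ = 14.45/hr (tandem ⇒ throughput preserved).
W₁ = 1/(μ₁−λ) = 1/(46.58−14.45) = 0.03112 hr
W₂ = 1/(μ₂−λ) = 1/(46.74−14.45) = 0.03097 hr
W_total = W₁ + W₂ = 0.03112 + 0.03097 = 0.06209 hr

Final: 0.06209 hr


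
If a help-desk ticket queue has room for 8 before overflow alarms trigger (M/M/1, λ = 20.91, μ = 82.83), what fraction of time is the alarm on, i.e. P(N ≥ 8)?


ρ = 20.91/82.83 = 0.2524
P(N ≥ n) = ρ^n = 0.2524^8 = 0.00001649

Final: 0.00001649


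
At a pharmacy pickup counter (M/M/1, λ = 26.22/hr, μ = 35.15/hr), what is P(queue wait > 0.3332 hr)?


ρ = 26.22/35.15 = 0.7459
P(Wq > t) = ρ·e^{−(μ−λ)t} = 0.7459·e^{−2.9755}
= 0.7459·0.051023 = 0.038061

Final: 0.038061


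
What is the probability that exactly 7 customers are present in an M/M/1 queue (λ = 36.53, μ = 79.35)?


ρ = 36.53/79.35 = 0.4604
P_n = (1−ρ)·ρ^n = (1 − 0.4604)·0.4604^7 = 0.5396·0.004382 = 0.002365

Final: 0.002365


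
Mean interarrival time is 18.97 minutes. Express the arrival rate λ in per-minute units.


λ = 1/(interarrival time) in consistent units.
1 minute = 1 min, so λ = 1/18.97 = 0.05271 per minute

Final: 0.05271 /min


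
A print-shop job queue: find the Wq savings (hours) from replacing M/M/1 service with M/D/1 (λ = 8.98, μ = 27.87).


ρ = 8.98/27.87 = 0.3222
Wq(M/M/1) = ρ/(μ−λ) = 0.3222/18.89 = 0.01706 hr
Wq(M/D/1) = ρ/(2(μ−λ)) = 0.008529 hr
Savings = 0.01706 − 0.008529 = 0.008529 hr

Final: 0.008529 hr


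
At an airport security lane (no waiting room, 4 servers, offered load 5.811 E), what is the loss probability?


B(c,a) = (a^c/c!) / Σ_{k=0}^{c} a^k/k!
a^4/4! = 47.510791
Σ terms (k=0..4): 1.00000 + 5.81100 + 16.88386 + 32.70404 + 47.51079 = 103.909689
B = 47.510791/103.909689 = 0.457232

Final: 0.457232


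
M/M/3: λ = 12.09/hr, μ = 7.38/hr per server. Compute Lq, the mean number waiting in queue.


a = λ/μ = 1.6382; ρ = a/3 = 0.5461
P₀ = 0.178753
Lq = P₀·a^c·ρ / (c!·(1−ρ)²) = 0.178753·4.39653·0.5461/(6·0.20605)
= 0.34712

Final: 0.34712


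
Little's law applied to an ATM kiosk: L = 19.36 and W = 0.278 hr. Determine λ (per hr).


λ = L/W = 19.36/0.278 = 69.6403 /hr

Final: 69.6403 /hr


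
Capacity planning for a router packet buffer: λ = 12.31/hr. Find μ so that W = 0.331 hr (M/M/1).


W = 1/(μ−λ) ⇒ μ − λ = 1/W = 1/0.331 = 3.0211
μ = λ + 1/W = 12.31 + 3.0211 = 15.3311 per hr

Final: 15.3311 /hr


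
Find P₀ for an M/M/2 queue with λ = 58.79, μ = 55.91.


a = λ/μ = 58.79/55.91 = 1.0515; ρ = a/c = 0.5258
Σ_{k=0}^{1} a^k/k! (terms k=0..1) = 1.00000 + 1.05151 = 2.05151
Tail: a^2/(2!(1−ρ)) = 1.10568/(2·0.4742) = 1.16572
P₀ = 1/(2.05151 + 1.16572) = 1/3.21724 = 0.310826

Final: 0.310826


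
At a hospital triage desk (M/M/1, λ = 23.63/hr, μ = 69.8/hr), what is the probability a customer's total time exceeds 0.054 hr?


W ~ Exponential(μ−λ) for M/M/1.
μ − λ = 69.8 − 23.63 = 46.1700
P(W > t) = e^{−(μ−λ)t} = e^{−2.4932} = 0.082647

Final: 0.082647


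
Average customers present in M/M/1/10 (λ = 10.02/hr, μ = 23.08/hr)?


ρ = 10.02/23.08 = 0.4341
L = ρ[1 − (K+1)ρ^K + Kρ^(K+1)] / [(1−ρ)(1−ρ^(K+1))]
Numerator: 0.4341·(1 − 11·0.0002379 + 10·0.0001033) = 0.433455
Denominator: (0.5659)·(0.999897) = 0.565799
L = 0.433455/0.565799 = 0.7661

Final: 0.7661


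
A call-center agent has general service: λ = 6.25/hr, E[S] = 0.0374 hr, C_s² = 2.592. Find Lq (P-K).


ρ = λ·E[S] = 6.25·0.0374 = 0.2338
Lq = ρ²(1+C_s²)/(2(1−ρ)) = 0.05464·(1+2.592)/(2·0.7662)
= 0.05464·3.5920/1.5325 = 0.12807

Final: 0.12807


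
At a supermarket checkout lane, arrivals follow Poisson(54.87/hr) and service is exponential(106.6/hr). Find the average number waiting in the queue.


ρ = 54.87/106.6 = 0.5147
Lq = ρ²/(1−ρ) = 0.2649/0.4853 = 0.5460

Final: 0.5460


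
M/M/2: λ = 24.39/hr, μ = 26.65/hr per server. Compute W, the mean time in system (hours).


a = 0.9152; ρ = 0.4576; P₀ = 0.372120
Lq = P₀·a^c·ρ/(c!(1−ρ)²) = 0.24240
Wq = Lq/λ = 0.24240/24.39 = 0.009938 hr
W = Wq + 1/μ = 0.009938 + 0.03752 = 0.04746 hr

Final: 0.04746 hr


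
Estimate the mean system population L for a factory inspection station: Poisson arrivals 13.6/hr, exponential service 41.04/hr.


ρ = λ/μ = 13.6/41.04 = 0.3314
L = ρ/(1−ρ) = 0.3314/(1 − 0.3314) = 0.3314/0.6686 = 0.4956

Final: 0.4956


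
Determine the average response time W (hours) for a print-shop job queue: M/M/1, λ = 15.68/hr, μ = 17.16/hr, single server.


W = 1/(μ−λ) = 1/(17.16 − 15.68) = 1/1.48 = 0.6757 hr

Final: 0.6757 hr


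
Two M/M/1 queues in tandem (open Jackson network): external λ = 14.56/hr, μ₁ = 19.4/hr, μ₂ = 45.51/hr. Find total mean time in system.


Each node sees arrival rate λ = 14.56/hr (tandem ⇒ throughput preserved).
W₁ = 1/(μ₁−λ) = 1/(19.4−14.56) = 0.20661 hr
W₂ = 1/(μ₂−λ) = 1/(45.51−14.56) = 0.03231 hr
W_total = W₁ + W₂ = 0.20661 + 0.03231 = 0.23892 hr

Final: 0.23892 hr


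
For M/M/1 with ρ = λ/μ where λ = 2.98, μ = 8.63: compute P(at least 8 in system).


ρ = 2.98/8.63 = 0.3453
P(N ≥ n) = ρ^n = 0.3453^8 = 0.0002021

Final: 0.0002021


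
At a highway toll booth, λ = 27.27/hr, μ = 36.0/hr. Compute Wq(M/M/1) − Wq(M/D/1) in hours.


ρ = 27.27/36.0 = 0.7575
Wq(M/M/1) = ρ/(μ−λ) = 0.7575/8.73 = 0.08677 hr
Wq(M/D/1) = ρ/(2(μ−λ)) = 0.04338 hr
Savings = 0.08677 − 0.04338 = 0.04338 hr

Final: 0.04338 hr


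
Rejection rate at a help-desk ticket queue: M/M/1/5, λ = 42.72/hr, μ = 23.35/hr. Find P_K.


ρ = λ/μ = 42.72/23.35 = 1.8296
P_K = (1−ρ)ρ^K/(1−ρ^(K+1)) = (-0.8296·20.498486)/(1 − 37.503013)
= -17.004526/-36.503013 = 0.465839

Final: 0.465839


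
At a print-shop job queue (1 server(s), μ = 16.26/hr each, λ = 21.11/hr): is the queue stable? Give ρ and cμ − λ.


Total capacity cμ = 1·16.26 = 16.26/hr
ρ = λ/(cμ) = 21.11/16.26 = 1.2983
Stable ⇔ ρ < 1: NO
Spare capacity = cμ − λ = 16.26 − 21.11 = -4.85/hr

Final: ρ = 1.2983; unstable; margin = -4.85/hr


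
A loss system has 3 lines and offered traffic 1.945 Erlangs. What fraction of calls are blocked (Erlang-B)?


B(c,a) = (a^c/c!) / Σ_{k=0}^{c} a^k/k!
a^3/3! = 1.226331
Σ terms (k=0..3): 1.00000 + 1.94500 + 1.89151 + 1.22633 = 6.062843
B = 1.226331/6.062843 = 0.202270

Final: 0.202270


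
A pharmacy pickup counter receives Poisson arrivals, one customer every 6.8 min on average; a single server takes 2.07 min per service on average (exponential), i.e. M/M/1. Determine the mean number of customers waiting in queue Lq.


λ = 60/6.8 = 8.8235 /hr
μ = 60/2.07 = 28.9855 /hr
ρ = λ/μ = 8.8235/28.9855 = 0.3044
Lq = ρ²/(1−ρ) = 0.09267/0.6956 = 0.1332

Final: 0.1332
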